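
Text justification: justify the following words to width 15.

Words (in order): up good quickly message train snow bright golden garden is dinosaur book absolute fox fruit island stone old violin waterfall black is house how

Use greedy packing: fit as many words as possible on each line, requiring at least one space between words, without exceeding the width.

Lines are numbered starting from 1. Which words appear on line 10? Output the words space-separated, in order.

Answer: waterfall black

Derivation:
Line 1: ['up', 'good', 'quickly'] (min_width=15, slack=0)
Line 2: ['message', 'train'] (min_width=13, slack=2)
Line 3: ['snow', 'bright'] (min_width=11, slack=4)
Line 4: ['golden', 'garden'] (min_width=13, slack=2)
Line 5: ['is', 'dinosaur'] (min_width=11, slack=4)
Line 6: ['book', 'absolute'] (min_width=13, slack=2)
Line 7: ['fox', 'fruit'] (min_width=9, slack=6)
Line 8: ['island', 'stone'] (min_width=12, slack=3)
Line 9: ['old', 'violin'] (min_width=10, slack=5)
Line 10: ['waterfall', 'black'] (min_width=15, slack=0)
Line 11: ['is', 'house', 'how'] (min_width=12, slack=3)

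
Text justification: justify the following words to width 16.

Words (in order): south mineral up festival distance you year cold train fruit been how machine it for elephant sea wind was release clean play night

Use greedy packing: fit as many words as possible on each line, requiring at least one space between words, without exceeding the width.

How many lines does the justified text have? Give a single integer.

Answer: 9

Derivation:
Line 1: ['south', 'mineral', 'up'] (min_width=16, slack=0)
Line 2: ['festival'] (min_width=8, slack=8)
Line 3: ['distance', 'you'] (min_width=12, slack=4)
Line 4: ['year', 'cold', 'train'] (min_width=15, slack=1)
Line 5: ['fruit', 'been', 'how'] (min_width=14, slack=2)
Line 6: ['machine', 'it', 'for'] (min_width=14, slack=2)
Line 7: ['elephant', 'sea'] (min_width=12, slack=4)
Line 8: ['wind', 'was', 'release'] (min_width=16, slack=0)
Line 9: ['clean', 'play', 'night'] (min_width=16, slack=0)
Total lines: 9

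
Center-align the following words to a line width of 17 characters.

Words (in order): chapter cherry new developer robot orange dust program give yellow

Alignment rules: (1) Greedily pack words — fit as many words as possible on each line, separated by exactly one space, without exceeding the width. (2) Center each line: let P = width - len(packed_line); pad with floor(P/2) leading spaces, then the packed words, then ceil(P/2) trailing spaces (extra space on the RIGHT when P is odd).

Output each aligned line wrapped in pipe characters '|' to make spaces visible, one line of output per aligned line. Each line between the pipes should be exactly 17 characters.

Line 1: ['chapter', 'cherry'] (min_width=14, slack=3)
Line 2: ['new', 'developer'] (min_width=13, slack=4)
Line 3: ['robot', 'orange', 'dust'] (min_width=17, slack=0)
Line 4: ['program', 'give'] (min_width=12, slack=5)
Line 5: ['yellow'] (min_width=6, slack=11)

Answer: | chapter cherry  |
|  new developer  |
|robot orange dust|
|  program give   |
|     yellow      |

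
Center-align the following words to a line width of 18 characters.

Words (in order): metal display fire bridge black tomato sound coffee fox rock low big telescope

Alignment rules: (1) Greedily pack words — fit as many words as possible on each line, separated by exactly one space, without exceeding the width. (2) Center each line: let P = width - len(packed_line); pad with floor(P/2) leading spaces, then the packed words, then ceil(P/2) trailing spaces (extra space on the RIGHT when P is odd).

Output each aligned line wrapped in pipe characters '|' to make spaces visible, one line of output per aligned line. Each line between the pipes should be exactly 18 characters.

Line 1: ['metal', 'display', 'fire'] (min_width=18, slack=0)
Line 2: ['bridge', 'black'] (min_width=12, slack=6)
Line 3: ['tomato', 'sound'] (min_width=12, slack=6)
Line 4: ['coffee', 'fox', 'rock'] (min_width=15, slack=3)
Line 5: ['low', 'big', 'telescope'] (min_width=17, slack=1)

Answer: |metal display fire|
|   bridge black   |
|   tomato sound   |
| coffee fox rock  |
|low big telescope |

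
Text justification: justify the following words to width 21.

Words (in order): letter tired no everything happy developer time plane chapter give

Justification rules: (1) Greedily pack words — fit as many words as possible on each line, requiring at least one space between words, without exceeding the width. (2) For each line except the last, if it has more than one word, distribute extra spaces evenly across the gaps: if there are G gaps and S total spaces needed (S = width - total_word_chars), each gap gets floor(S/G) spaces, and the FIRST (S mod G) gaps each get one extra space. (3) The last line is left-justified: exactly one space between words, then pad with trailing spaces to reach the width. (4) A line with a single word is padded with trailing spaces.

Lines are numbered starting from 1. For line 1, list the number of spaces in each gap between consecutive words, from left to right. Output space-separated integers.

Line 1: ['letter', 'tired', 'no'] (min_width=15, slack=6)
Line 2: ['everything', 'happy'] (min_width=16, slack=5)
Line 3: ['developer', 'time', 'plane'] (min_width=20, slack=1)
Line 4: ['chapter', 'give'] (min_width=12, slack=9)

Answer: 4 4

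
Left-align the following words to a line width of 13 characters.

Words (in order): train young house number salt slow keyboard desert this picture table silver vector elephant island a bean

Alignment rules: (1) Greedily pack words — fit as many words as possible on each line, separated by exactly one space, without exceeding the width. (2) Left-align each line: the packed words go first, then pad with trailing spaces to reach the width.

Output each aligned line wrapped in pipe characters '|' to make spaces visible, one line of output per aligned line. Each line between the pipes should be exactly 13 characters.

Answer: |train young  |
|house number |
|salt slow    |
|keyboard     |
|desert this  |
|picture table|
|silver vector|
|elephant     |
|island a bean|

Derivation:
Line 1: ['train', 'young'] (min_width=11, slack=2)
Line 2: ['house', 'number'] (min_width=12, slack=1)
Line 3: ['salt', 'slow'] (min_width=9, slack=4)
Line 4: ['keyboard'] (min_width=8, slack=5)
Line 5: ['desert', 'this'] (min_width=11, slack=2)
Line 6: ['picture', 'table'] (min_width=13, slack=0)
Line 7: ['silver', 'vector'] (min_width=13, slack=0)
Line 8: ['elephant'] (min_width=8, slack=5)
Line 9: ['island', 'a', 'bean'] (min_width=13, slack=0)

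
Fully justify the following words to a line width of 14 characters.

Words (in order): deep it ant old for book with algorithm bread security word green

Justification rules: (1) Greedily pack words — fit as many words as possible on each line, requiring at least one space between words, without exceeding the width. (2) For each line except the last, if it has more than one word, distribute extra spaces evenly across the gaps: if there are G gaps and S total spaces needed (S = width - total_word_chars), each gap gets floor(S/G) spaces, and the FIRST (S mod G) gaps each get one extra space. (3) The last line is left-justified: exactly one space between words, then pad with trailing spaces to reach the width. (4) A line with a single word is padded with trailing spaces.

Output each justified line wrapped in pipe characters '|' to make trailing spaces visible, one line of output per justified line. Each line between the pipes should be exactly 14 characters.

Line 1: ['deep', 'it', 'ant'] (min_width=11, slack=3)
Line 2: ['old', 'for', 'book'] (min_width=12, slack=2)
Line 3: ['with', 'algorithm'] (min_width=14, slack=0)
Line 4: ['bread', 'security'] (min_width=14, slack=0)
Line 5: ['word', 'green'] (min_width=10, slack=4)

Answer: |deep   it  ant|
|old  for  book|
|with algorithm|
|bread security|
|word green    |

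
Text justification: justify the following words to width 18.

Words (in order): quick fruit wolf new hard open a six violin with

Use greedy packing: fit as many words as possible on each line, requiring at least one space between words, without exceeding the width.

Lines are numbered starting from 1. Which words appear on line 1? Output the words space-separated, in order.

Line 1: ['quick', 'fruit', 'wolf'] (min_width=16, slack=2)
Line 2: ['new', 'hard', 'open', 'a'] (min_width=15, slack=3)
Line 3: ['six', 'violin', 'with'] (min_width=15, slack=3)

Answer: quick fruit wolf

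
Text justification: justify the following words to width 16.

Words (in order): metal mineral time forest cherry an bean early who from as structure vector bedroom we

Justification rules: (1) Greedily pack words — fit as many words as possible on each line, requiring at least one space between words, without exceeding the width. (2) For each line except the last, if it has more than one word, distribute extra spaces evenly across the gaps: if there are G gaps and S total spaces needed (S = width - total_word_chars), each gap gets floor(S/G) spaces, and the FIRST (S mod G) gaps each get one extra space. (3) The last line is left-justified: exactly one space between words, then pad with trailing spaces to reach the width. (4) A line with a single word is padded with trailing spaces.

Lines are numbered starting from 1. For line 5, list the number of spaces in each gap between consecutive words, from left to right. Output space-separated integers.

Line 1: ['metal', 'mineral'] (min_width=13, slack=3)
Line 2: ['time', 'forest'] (min_width=11, slack=5)
Line 3: ['cherry', 'an', 'bean'] (min_width=14, slack=2)
Line 4: ['early', 'who', 'from'] (min_width=14, slack=2)
Line 5: ['as', 'structure'] (min_width=12, slack=4)
Line 6: ['vector', 'bedroom'] (min_width=14, slack=2)
Line 7: ['we'] (min_width=2, slack=14)

Answer: 5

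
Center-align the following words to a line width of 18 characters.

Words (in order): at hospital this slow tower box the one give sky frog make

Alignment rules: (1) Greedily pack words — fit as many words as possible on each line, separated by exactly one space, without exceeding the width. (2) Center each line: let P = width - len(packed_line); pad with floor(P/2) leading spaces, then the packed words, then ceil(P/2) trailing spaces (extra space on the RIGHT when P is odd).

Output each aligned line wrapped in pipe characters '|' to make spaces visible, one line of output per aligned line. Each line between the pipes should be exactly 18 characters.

Answer: | at hospital this |
|slow tower box the|
|one give sky frog |
|       make       |

Derivation:
Line 1: ['at', 'hospital', 'this'] (min_width=16, slack=2)
Line 2: ['slow', 'tower', 'box', 'the'] (min_width=18, slack=0)
Line 3: ['one', 'give', 'sky', 'frog'] (min_width=17, slack=1)
Line 4: ['make'] (min_width=4, slack=14)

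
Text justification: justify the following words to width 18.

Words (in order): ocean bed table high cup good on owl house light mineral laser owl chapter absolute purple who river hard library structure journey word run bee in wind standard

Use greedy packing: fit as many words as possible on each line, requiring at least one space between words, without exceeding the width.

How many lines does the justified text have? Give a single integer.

Line 1: ['ocean', 'bed', 'table'] (min_width=15, slack=3)
Line 2: ['high', 'cup', 'good', 'on'] (min_width=16, slack=2)
Line 3: ['owl', 'house', 'light'] (min_width=15, slack=3)
Line 4: ['mineral', 'laser', 'owl'] (min_width=17, slack=1)
Line 5: ['chapter', 'absolute'] (min_width=16, slack=2)
Line 6: ['purple', 'who', 'river'] (min_width=16, slack=2)
Line 7: ['hard', 'library'] (min_width=12, slack=6)
Line 8: ['structure', 'journey'] (min_width=17, slack=1)
Line 9: ['word', 'run', 'bee', 'in'] (min_width=15, slack=3)
Line 10: ['wind', 'standard'] (min_width=13, slack=5)
Total lines: 10

Answer: 10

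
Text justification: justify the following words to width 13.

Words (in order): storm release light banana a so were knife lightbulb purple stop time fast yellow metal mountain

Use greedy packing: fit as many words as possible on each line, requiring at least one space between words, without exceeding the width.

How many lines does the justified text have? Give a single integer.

Answer: 9

Derivation:
Line 1: ['storm', 'release'] (min_width=13, slack=0)
Line 2: ['light', 'banana'] (min_width=12, slack=1)
Line 3: ['a', 'so', 'were'] (min_width=9, slack=4)
Line 4: ['knife'] (min_width=5, slack=8)
Line 5: ['lightbulb'] (min_width=9, slack=4)
Line 6: ['purple', 'stop'] (min_width=11, slack=2)
Line 7: ['time', 'fast'] (min_width=9, slack=4)
Line 8: ['yellow', 'metal'] (min_width=12, slack=1)
Line 9: ['mountain'] (min_width=8, slack=5)
Total lines: 9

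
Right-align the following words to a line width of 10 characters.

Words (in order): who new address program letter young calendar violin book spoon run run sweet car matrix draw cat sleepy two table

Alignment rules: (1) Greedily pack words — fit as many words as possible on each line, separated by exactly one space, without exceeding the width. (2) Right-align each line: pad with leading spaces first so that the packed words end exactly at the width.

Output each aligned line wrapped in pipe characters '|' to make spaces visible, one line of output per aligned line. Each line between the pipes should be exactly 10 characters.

Answer: |   who new|
|   address|
|   program|
|    letter|
|     young|
|  calendar|
|    violin|
|book spoon|
|   run run|
| sweet car|
|    matrix|
|  draw cat|
|sleepy two|
|     table|

Derivation:
Line 1: ['who', 'new'] (min_width=7, slack=3)
Line 2: ['address'] (min_width=7, slack=3)
Line 3: ['program'] (min_width=7, slack=3)
Line 4: ['letter'] (min_width=6, slack=4)
Line 5: ['young'] (min_width=5, slack=5)
Line 6: ['calendar'] (min_width=8, slack=2)
Line 7: ['violin'] (min_width=6, slack=4)
Line 8: ['book', 'spoon'] (min_width=10, slack=0)
Line 9: ['run', 'run'] (min_width=7, slack=3)
Line 10: ['sweet', 'car'] (min_width=9, slack=1)
Line 11: ['matrix'] (min_width=6, slack=4)
Line 12: ['draw', 'cat'] (min_width=8, slack=2)
Line 13: ['sleepy', 'two'] (min_width=10, slack=0)
Line 14: ['table'] (min_width=5, slack=5)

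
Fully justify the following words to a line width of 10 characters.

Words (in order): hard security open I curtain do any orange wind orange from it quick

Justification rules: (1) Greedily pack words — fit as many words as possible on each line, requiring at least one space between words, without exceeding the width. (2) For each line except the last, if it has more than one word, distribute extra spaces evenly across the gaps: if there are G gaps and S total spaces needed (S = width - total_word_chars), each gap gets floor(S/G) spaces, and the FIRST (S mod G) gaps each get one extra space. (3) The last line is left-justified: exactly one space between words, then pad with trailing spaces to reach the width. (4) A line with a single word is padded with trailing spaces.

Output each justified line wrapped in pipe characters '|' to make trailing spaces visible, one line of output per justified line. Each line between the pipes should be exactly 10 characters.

Line 1: ['hard'] (min_width=4, slack=6)
Line 2: ['security'] (min_width=8, slack=2)
Line 3: ['open', 'I'] (min_width=6, slack=4)
Line 4: ['curtain', 'do'] (min_width=10, slack=0)
Line 5: ['any', 'orange'] (min_width=10, slack=0)
Line 6: ['wind'] (min_width=4, slack=6)
Line 7: ['orange'] (min_width=6, slack=4)
Line 8: ['from', 'it'] (min_width=7, slack=3)
Line 9: ['quick'] (min_width=5, slack=5)

Answer: |hard      |
|security  |
|open     I|
|curtain do|
|any orange|
|wind      |
|orange    |
|from    it|
|quick     |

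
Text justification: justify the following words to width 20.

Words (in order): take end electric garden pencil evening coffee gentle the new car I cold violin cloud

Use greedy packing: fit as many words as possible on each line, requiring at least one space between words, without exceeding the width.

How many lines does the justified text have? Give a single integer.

Answer: 5

Derivation:
Line 1: ['take', 'end', 'electric'] (min_width=17, slack=3)
Line 2: ['garden', 'pencil'] (min_width=13, slack=7)
Line 3: ['evening', 'coffee'] (min_width=14, slack=6)
Line 4: ['gentle', 'the', 'new', 'car', 'I'] (min_width=20, slack=0)
Line 5: ['cold', 'violin', 'cloud'] (min_width=17, slack=3)
Total lines: 5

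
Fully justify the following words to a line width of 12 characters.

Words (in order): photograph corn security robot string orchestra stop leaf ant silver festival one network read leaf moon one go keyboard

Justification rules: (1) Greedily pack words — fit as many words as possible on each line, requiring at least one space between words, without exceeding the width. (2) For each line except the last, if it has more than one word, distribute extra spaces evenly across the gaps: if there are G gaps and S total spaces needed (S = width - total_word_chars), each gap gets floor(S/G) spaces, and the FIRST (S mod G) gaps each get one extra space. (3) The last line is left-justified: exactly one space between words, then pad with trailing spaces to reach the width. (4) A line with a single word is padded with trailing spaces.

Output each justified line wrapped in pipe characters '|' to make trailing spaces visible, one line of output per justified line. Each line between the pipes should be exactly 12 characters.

Answer: |photograph  |
|corn        |
|security    |
|robot string|
|orchestra   |
|stop    leaf|
|ant   silver|
|festival one|
|network read|
|leaf    moon|
|one       go|
|keyboard    |

Derivation:
Line 1: ['photograph'] (min_width=10, slack=2)
Line 2: ['corn'] (min_width=4, slack=8)
Line 3: ['security'] (min_width=8, slack=4)
Line 4: ['robot', 'string'] (min_width=12, slack=0)
Line 5: ['orchestra'] (min_width=9, slack=3)
Line 6: ['stop', 'leaf'] (min_width=9, slack=3)
Line 7: ['ant', 'silver'] (min_width=10, slack=2)
Line 8: ['festival', 'one'] (min_width=12, slack=0)
Line 9: ['network', 'read'] (min_width=12, slack=0)
Line 10: ['leaf', 'moon'] (min_width=9, slack=3)
Line 11: ['one', 'go'] (min_width=6, slack=6)
Line 12: ['keyboard'] (min_width=8, slack=4)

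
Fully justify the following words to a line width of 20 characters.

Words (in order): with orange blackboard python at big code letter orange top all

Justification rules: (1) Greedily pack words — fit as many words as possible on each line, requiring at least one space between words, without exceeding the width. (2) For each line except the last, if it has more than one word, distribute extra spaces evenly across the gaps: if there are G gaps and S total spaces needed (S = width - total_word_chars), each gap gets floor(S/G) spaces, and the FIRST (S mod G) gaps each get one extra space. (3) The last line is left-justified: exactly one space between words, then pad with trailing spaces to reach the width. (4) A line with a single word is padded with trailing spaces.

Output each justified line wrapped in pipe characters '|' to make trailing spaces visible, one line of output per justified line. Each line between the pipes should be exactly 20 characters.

Answer: |with          orange|
|blackboard python at|
|big    code   letter|
|orange top all      |

Derivation:
Line 1: ['with', 'orange'] (min_width=11, slack=9)
Line 2: ['blackboard', 'python', 'at'] (min_width=20, slack=0)
Line 3: ['big', 'code', 'letter'] (min_width=15, slack=5)
Line 4: ['orange', 'top', 'all'] (min_width=14, slack=6)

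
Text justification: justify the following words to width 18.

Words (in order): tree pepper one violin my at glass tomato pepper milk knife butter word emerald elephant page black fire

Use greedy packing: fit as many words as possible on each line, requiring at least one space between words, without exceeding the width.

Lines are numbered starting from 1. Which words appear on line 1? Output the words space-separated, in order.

Line 1: ['tree', 'pepper', 'one'] (min_width=15, slack=3)
Line 2: ['violin', 'my', 'at', 'glass'] (min_width=18, slack=0)
Line 3: ['tomato', 'pepper', 'milk'] (min_width=18, slack=0)
Line 4: ['knife', 'butter', 'word'] (min_width=17, slack=1)
Line 5: ['emerald', 'elephant'] (min_width=16, slack=2)
Line 6: ['page', 'black', 'fire'] (min_width=15, slack=3)

Answer: tree pepper one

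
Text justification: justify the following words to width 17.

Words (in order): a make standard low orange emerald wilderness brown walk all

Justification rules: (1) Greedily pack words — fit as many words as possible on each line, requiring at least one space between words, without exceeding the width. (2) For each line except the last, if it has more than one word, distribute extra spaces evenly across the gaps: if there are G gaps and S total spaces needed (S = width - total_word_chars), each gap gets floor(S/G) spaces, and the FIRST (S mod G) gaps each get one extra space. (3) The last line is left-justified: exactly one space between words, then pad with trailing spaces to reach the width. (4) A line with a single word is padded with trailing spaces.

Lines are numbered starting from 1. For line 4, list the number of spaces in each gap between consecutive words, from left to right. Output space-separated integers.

Line 1: ['a', 'make', 'standard'] (min_width=15, slack=2)
Line 2: ['low', 'orange'] (min_width=10, slack=7)
Line 3: ['emerald'] (min_width=7, slack=10)
Line 4: ['wilderness', 'brown'] (min_width=16, slack=1)
Line 5: ['walk', 'all'] (min_width=8, slack=9)

Answer: 2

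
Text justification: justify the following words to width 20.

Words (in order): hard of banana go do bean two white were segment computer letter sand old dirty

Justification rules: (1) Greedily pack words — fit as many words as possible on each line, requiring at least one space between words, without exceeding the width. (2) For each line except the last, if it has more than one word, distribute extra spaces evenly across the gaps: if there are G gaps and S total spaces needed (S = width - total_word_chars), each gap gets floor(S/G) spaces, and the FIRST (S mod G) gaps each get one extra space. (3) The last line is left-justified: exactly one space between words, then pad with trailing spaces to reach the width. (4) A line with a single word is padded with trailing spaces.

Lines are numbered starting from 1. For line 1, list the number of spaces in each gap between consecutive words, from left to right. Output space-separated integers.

Line 1: ['hard', 'of', 'banana', 'go', 'do'] (min_width=20, slack=0)
Line 2: ['bean', 'two', 'white', 'were'] (min_width=19, slack=1)
Line 3: ['segment', 'computer'] (min_width=16, slack=4)
Line 4: ['letter', 'sand', 'old'] (min_width=15, slack=5)
Line 5: ['dirty'] (min_width=5, slack=15)

Answer: 1 1 1 1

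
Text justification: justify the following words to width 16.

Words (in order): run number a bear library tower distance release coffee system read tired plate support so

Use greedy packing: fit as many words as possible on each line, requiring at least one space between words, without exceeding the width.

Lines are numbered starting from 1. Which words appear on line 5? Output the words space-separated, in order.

Line 1: ['run', 'number', 'a'] (min_width=12, slack=4)
Line 2: ['bear', 'library'] (min_width=12, slack=4)
Line 3: ['tower', 'distance'] (min_width=14, slack=2)
Line 4: ['release', 'coffee'] (min_width=14, slack=2)
Line 5: ['system', 'read'] (min_width=11, slack=5)
Line 6: ['tired', 'plate'] (min_width=11, slack=5)
Line 7: ['support', 'so'] (min_width=10, slack=6)

Answer: system read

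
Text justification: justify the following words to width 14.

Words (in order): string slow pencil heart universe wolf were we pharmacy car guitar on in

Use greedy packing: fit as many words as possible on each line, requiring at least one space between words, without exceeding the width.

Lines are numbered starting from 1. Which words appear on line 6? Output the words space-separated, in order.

Line 1: ['string', 'slow'] (min_width=11, slack=3)
Line 2: ['pencil', 'heart'] (min_width=12, slack=2)
Line 3: ['universe', 'wolf'] (min_width=13, slack=1)
Line 4: ['were', 'we'] (min_width=7, slack=7)
Line 5: ['pharmacy', 'car'] (min_width=12, slack=2)
Line 6: ['guitar', 'on', 'in'] (min_width=12, slack=2)

Answer: guitar on in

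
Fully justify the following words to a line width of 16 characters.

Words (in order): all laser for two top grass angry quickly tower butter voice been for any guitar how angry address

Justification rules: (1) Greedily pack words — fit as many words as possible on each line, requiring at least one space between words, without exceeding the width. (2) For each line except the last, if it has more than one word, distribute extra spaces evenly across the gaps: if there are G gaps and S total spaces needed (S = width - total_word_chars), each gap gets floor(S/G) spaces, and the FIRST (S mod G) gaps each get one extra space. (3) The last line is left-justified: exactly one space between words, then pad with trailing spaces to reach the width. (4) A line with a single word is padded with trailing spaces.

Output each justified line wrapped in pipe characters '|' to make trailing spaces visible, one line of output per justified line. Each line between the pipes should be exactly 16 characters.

Line 1: ['all', 'laser', 'for'] (min_width=13, slack=3)
Line 2: ['two', 'top', 'grass'] (min_width=13, slack=3)
Line 3: ['angry', 'quickly'] (min_width=13, slack=3)
Line 4: ['tower', 'butter'] (min_width=12, slack=4)
Line 5: ['voice', 'been', 'for'] (min_width=14, slack=2)
Line 6: ['any', 'guitar', 'how'] (min_width=14, slack=2)
Line 7: ['angry', 'address'] (min_width=13, slack=3)

Answer: |all   laser  for|
|two   top  grass|
|angry    quickly|
|tower     butter|
|voice  been  for|
|any  guitar  how|
|angry address   |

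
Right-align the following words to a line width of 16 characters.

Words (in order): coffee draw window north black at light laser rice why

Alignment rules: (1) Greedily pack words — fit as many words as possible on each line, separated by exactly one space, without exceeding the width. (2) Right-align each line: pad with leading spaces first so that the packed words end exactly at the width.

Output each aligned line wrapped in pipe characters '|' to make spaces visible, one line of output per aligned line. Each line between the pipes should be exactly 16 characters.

Line 1: ['coffee', 'draw'] (min_width=11, slack=5)
Line 2: ['window', 'north'] (min_width=12, slack=4)
Line 3: ['black', 'at', 'light'] (min_width=14, slack=2)
Line 4: ['laser', 'rice', 'why'] (min_width=14, slack=2)

Answer: |     coffee draw|
|    window north|
|  black at light|
|  laser rice why|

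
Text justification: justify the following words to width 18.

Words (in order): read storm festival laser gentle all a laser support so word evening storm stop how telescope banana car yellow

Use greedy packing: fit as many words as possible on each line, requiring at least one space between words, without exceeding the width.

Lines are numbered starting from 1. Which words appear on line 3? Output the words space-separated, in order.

Answer: gentle all a laser

Derivation:
Line 1: ['read', 'storm'] (min_width=10, slack=8)
Line 2: ['festival', 'laser'] (min_width=14, slack=4)
Line 3: ['gentle', 'all', 'a', 'laser'] (min_width=18, slack=0)
Line 4: ['support', 'so', 'word'] (min_width=15, slack=3)
Line 5: ['evening', 'storm', 'stop'] (min_width=18, slack=0)
Line 6: ['how', 'telescope'] (min_width=13, slack=5)
Line 7: ['banana', 'car', 'yellow'] (min_width=17, slack=1)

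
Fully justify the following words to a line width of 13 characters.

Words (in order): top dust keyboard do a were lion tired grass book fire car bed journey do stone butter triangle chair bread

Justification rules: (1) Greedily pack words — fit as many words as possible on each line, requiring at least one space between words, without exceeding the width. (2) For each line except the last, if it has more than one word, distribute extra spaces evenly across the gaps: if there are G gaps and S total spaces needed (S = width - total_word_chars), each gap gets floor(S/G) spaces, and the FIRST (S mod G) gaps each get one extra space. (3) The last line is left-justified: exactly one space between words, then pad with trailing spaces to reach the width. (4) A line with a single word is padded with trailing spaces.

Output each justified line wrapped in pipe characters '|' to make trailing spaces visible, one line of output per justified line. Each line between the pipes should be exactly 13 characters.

Line 1: ['top', 'dust'] (min_width=8, slack=5)
Line 2: ['keyboard', 'do', 'a'] (min_width=13, slack=0)
Line 3: ['were', 'lion'] (min_width=9, slack=4)
Line 4: ['tired', 'grass'] (min_width=11, slack=2)
Line 5: ['book', 'fire', 'car'] (min_width=13, slack=0)
Line 6: ['bed', 'journey'] (min_width=11, slack=2)
Line 7: ['do', 'stone'] (min_width=8, slack=5)
Line 8: ['butter'] (min_width=6, slack=7)
Line 9: ['triangle'] (min_width=8, slack=5)
Line 10: ['chair', 'bread'] (min_width=11, slack=2)

Answer: |top      dust|
|keyboard do a|
|were     lion|
|tired   grass|
|book fire car|
|bed   journey|
|do      stone|
|butter       |
|triangle     |
|chair bread  |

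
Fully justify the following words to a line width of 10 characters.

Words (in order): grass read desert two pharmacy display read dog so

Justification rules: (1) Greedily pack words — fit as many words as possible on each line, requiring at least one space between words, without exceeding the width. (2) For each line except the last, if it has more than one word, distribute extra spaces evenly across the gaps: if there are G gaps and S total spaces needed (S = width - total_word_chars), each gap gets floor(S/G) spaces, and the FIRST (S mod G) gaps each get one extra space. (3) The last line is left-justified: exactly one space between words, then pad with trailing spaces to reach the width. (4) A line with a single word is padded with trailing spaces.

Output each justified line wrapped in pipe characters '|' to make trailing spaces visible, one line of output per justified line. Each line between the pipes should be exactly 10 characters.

Line 1: ['grass', 'read'] (min_width=10, slack=0)
Line 2: ['desert', 'two'] (min_width=10, slack=0)
Line 3: ['pharmacy'] (min_width=8, slack=2)
Line 4: ['display'] (min_width=7, slack=3)
Line 5: ['read', 'dog'] (min_width=8, slack=2)
Line 6: ['so'] (min_width=2, slack=8)

Answer: |grass read|
|desert two|
|pharmacy  |
|display   |
|read   dog|
|so        |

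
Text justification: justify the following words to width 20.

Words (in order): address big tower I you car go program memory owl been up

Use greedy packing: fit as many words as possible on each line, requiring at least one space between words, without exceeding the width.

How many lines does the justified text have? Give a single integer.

Answer: 3

Derivation:
Line 1: ['address', 'big', 'tower', 'I'] (min_width=19, slack=1)
Line 2: ['you', 'car', 'go', 'program'] (min_width=18, slack=2)
Line 3: ['memory', 'owl', 'been', 'up'] (min_width=18, slack=2)
Total lines: 3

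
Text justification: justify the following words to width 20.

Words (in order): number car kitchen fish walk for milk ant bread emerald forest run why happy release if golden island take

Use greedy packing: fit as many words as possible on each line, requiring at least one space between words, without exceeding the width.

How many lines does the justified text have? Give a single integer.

Answer: 6

Derivation:
Line 1: ['number', 'car', 'kitchen'] (min_width=18, slack=2)
Line 2: ['fish', 'walk', 'for', 'milk'] (min_width=18, slack=2)
Line 3: ['ant', 'bread', 'emerald'] (min_width=17, slack=3)
Line 4: ['forest', 'run', 'why', 'happy'] (min_width=20, slack=0)
Line 5: ['release', 'if', 'golden'] (min_width=17, slack=3)
Line 6: ['island', 'take'] (min_width=11, slack=9)
Total lines: 6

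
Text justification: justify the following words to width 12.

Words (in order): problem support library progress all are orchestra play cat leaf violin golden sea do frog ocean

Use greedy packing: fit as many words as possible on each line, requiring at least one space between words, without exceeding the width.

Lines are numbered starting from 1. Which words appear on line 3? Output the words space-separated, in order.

Line 1: ['problem'] (min_width=7, slack=5)
Line 2: ['support'] (min_width=7, slack=5)
Line 3: ['library'] (min_width=7, slack=5)
Line 4: ['progress', 'all'] (min_width=12, slack=0)
Line 5: ['are'] (min_width=3, slack=9)
Line 6: ['orchestra'] (min_width=9, slack=3)
Line 7: ['play', 'cat'] (min_width=8, slack=4)
Line 8: ['leaf', 'violin'] (min_width=11, slack=1)
Line 9: ['golden', 'sea'] (min_width=10, slack=2)
Line 10: ['do', 'frog'] (min_width=7, slack=5)
Line 11: ['ocean'] (min_width=5, slack=7)

Answer: library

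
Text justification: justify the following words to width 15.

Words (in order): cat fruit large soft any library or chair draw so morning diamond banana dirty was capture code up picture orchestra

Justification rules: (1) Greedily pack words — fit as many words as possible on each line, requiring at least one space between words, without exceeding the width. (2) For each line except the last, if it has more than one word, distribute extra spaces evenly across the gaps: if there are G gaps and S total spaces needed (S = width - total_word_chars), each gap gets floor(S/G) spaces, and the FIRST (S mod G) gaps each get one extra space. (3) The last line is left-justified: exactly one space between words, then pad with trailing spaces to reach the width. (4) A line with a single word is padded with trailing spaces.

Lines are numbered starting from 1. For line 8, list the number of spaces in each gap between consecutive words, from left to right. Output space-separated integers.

Line 1: ['cat', 'fruit', 'large'] (min_width=15, slack=0)
Line 2: ['soft', 'any'] (min_width=8, slack=7)
Line 3: ['library', 'or'] (min_width=10, slack=5)
Line 4: ['chair', 'draw', 'so'] (min_width=13, slack=2)
Line 5: ['morning', 'diamond'] (min_width=15, slack=0)
Line 6: ['banana', 'dirty'] (min_width=12, slack=3)
Line 7: ['was', 'capture'] (min_width=11, slack=4)
Line 8: ['code', 'up', 'picture'] (min_width=15, slack=0)
Line 9: ['orchestra'] (min_width=9, slack=6)

Answer: 1 1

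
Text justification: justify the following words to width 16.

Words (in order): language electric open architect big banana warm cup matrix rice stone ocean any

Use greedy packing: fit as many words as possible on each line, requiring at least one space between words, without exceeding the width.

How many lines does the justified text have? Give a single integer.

Answer: 6

Derivation:
Line 1: ['language'] (min_width=8, slack=8)
Line 2: ['electric', 'open'] (min_width=13, slack=3)
Line 3: ['architect', 'big'] (min_width=13, slack=3)
Line 4: ['banana', 'warm', 'cup'] (min_width=15, slack=1)
Line 5: ['matrix', 'rice'] (min_width=11, slack=5)
Line 6: ['stone', 'ocean', 'any'] (min_width=15, slack=1)
Total lines: 6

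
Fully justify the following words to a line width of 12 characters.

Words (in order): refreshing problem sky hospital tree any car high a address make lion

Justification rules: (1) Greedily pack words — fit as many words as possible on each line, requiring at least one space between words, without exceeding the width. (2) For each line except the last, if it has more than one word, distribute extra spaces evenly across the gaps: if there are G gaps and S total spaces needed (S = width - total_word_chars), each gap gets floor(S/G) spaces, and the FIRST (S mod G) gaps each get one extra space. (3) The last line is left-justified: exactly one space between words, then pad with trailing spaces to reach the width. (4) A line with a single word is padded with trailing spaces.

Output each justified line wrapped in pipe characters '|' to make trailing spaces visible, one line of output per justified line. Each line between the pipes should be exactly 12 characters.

Line 1: ['refreshing'] (min_width=10, slack=2)
Line 2: ['problem', 'sky'] (min_width=11, slack=1)
Line 3: ['hospital'] (min_width=8, slack=4)
Line 4: ['tree', 'any', 'car'] (min_width=12, slack=0)
Line 5: ['high', 'a'] (min_width=6, slack=6)
Line 6: ['address', 'make'] (min_width=12, slack=0)
Line 7: ['lion'] (min_width=4, slack=8)

Answer: |refreshing  |
|problem  sky|
|hospital    |
|tree any car|
|high       a|
|address make|
|lion        |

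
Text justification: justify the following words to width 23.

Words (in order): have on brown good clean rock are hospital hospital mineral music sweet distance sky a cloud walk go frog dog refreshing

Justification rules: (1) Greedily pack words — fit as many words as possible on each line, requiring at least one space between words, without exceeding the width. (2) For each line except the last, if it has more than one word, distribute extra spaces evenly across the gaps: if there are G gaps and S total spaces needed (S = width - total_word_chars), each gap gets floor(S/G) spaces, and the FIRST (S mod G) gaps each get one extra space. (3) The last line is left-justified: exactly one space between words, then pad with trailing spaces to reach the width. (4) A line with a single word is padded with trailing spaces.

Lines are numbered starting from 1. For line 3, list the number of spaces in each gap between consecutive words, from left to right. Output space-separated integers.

Line 1: ['have', 'on', 'brown', 'good'] (min_width=18, slack=5)
Line 2: ['clean', 'rock', 'are', 'hospital'] (min_width=23, slack=0)
Line 3: ['hospital', 'mineral', 'music'] (min_width=22, slack=1)
Line 4: ['sweet', 'distance', 'sky', 'a'] (min_width=20, slack=3)
Line 5: ['cloud', 'walk', 'go', 'frog', 'dog'] (min_width=22, slack=1)
Line 6: ['refreshing'] (min_width=10, slack=13)

Answer: 2 1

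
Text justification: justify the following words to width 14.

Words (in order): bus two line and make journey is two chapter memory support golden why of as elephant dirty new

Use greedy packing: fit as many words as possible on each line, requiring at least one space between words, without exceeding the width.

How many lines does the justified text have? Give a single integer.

Line 1: ['bus', 'two', 'line'] (min_width=12, slack=2)
Line 2: ['and', 'make'] (min_width=8, slack=6)
Line 3: ['journey', 'is', 'two'] (min_width=14, slack=0)
Line 4: ['chapter', 'memory'] (min_width=14, slack=0)
Line 5: ['support', 'golden'] (min_width=14, slack=0)
Line 6: ['why', 'of', 'as'] (min_width=9, slack=5)
Line 7: ['elephant', 'dirty'] (min_width=14, slack=0)
Line 8: ['new'] (min_width=3, slack=11)
Total lines: 8

Answer: 8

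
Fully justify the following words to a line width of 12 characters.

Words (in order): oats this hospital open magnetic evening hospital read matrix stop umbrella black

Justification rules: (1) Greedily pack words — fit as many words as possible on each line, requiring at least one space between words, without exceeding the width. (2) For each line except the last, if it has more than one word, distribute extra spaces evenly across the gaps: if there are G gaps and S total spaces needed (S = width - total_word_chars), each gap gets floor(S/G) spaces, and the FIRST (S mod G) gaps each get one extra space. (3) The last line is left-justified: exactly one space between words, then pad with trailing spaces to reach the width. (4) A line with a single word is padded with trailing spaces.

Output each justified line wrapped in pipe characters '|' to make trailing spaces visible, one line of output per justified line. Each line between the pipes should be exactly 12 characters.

Line 1: ['oats', 'this'] (min_width=9, slack=3)
Line 2: ['hospital'] (min_width=8, slack=4)
Line 3: ['open'] (min_width=4, slack=8)
Line 4: ['magnetic'] (min_width=8, slack=4)
Line 5: ['evening'] (min_width=7, slack=5)
Line 6: ['hospital'] (min_width=8, slack=4)
Line 7: ['read', 'matrix'] (min_width=11, slack=1)
Line 8: ['stop'] (min_width=4, slack=8)
Line 9: ['umbrella'] (min_width=8, slack=4)
Line 10: ['black'] (min_width=5, slack=7)

Answer: |oats    this|
|hospital    |
|open        |
|magnetic    |
|evening     |
|hospital    |
|read  matrix|
|stop        |
|umbrella    |
|black       |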